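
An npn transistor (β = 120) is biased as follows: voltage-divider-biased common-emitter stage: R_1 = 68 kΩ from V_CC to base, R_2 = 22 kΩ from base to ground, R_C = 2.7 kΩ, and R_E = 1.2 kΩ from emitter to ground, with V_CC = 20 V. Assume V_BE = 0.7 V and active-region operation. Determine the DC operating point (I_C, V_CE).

I_C ≈ 3.1 mA, V_CE ≈ 7.9 V

Thevenize the base divider: V_Th = V_CC·R_2/(R_1+R_2) = 20×22/90 = 4.89 V, R_Th = R_1‖R_2 = 16.6 kΩ.
Base-emitter loop: V_Th = I_B·R_Th + V_BE + (β+1)I_B·R_E, so I_B = (4.89 − 0.7) / (16.6 + 121×1.2) = 0.0259 mA.
I_C = β·I_B = 120×0.0259 = 3.11 mA, and I_E = (β+1)I_B = 3.13 mA.
V_CE = V_CC − I_C·R_C − I_E·R_E = 20 − 3.11×2.7 − 3.13×1.2 = 7.85 V.
V_CE = 7.85 V > 0.2 V confirms active-region operation.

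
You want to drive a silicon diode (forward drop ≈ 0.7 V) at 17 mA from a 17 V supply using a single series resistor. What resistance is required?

R ≈ 0.96 kΩ

The resistor drops V_S − V_D = 17 − 0.7 = 16.3 V at 17 mA.
R = 16.3 V / 17 mA = 0.959 kΩ.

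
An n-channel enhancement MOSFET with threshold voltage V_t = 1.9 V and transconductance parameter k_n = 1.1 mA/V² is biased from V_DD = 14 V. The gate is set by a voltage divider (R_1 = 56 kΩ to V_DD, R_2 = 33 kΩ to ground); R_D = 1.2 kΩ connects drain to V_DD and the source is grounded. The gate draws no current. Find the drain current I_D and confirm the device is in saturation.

I_D ≈ 6 mA

V_G = V_DD·R_2/(R_1+R_2) = 14×33/89 = 5.19 V. With the source grounded, V_GS = V_G = 5.19 V.
Assume saturation: I_D = (k_n/2)(V_GS − V_t)² = (1.1/2)×(5.19 − 1.9)² = 0.55×3.29² = 5.96 mA.
V_DS = V_DD − I_D·R_D = 14 − 5.96×1.2 = 6.85 V.
Saturation requires V_DS ≥ V_GS − V_t = 3.29 V; 6.85 ≥ 3.29 ✓.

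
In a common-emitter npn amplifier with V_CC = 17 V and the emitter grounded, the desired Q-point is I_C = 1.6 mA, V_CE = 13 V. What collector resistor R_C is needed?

R_C ≈ 2.5 kΩ

Collector loop: V_CC = I_C·R_C + V_CE.
R_C = (V_CC − V_CE)/I_C = (17 − 13)/1.6 = 2.5 kΩ.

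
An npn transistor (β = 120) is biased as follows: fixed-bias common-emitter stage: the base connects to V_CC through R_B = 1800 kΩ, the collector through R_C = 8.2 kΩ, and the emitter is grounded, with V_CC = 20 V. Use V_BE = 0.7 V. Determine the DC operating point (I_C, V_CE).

I_C ≈ 1.3 mA, V_CE ≈ 9.4 V

Base loop: V_CC = I_B·R_B + V_BE, so I_B = (20 − 0.7)/1800 kΩ = 0.0107 mA.
In the active region I_C = β·I_B = 120 × 0.0107 = 1.29 mA.
Collector loop: V_CE = V_CC − I_C·R_C = 20 − 1.29×8.2 = 9.45 V.
Since V_CE = 9.45 V > V_CE(sat) ≈ 0.2 V, the transistor is in the active region as assumed.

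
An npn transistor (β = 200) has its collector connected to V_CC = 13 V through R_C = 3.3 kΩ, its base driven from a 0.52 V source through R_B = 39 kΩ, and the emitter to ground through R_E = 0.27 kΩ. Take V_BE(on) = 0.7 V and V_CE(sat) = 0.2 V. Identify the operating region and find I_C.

cutoff; I_C ≈ 0

V_BB = 0.52 V ≤ V_BE(on) = 0.7 V, so the base-emitter junction is not forward biased.
The transistor is in cutoff: I_B = I_C = 0.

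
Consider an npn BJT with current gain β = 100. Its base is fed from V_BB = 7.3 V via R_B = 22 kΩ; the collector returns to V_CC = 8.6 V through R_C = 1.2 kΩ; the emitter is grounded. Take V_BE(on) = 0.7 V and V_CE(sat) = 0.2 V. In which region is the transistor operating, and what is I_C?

saturation; I_C ≈ 7 mA

Assume active: I_B = (7.3 − 0.7)/22 = 0.3 mA, giving I_C = β·I_B = 30 mA.
But then V_CE = 8.6 − 30×1.2 = -27.4 V < V_CE(sat) = 0.2 V — impossible in the active region.
So the transistor is saturated. With V_CE = 0.2 V, I_C = (V_CC − 0.2)/R_C = 8.4/1.2 = 7 mA.
Check: β·I_B = 30 mA > I_C = 7 mA, confirming saturation.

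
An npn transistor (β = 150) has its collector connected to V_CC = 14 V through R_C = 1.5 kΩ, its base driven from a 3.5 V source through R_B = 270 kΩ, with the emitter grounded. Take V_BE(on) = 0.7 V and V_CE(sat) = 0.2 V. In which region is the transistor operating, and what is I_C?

Assume active. Base-emitter loop: I_B = (V_BB − V_BE)/R_B = (3.5 − 0.7)/270 = 0.0104 mA.
I_C = β·I_B = 150×0.0104 = 1.56 mA.
V_CE = V_CC − I_C·R_C = 14 − 1.56×1.5 = 11.7 V > V_CE(sat), so the active-region assumption holds.

active; I_C ≈ 1.6 mA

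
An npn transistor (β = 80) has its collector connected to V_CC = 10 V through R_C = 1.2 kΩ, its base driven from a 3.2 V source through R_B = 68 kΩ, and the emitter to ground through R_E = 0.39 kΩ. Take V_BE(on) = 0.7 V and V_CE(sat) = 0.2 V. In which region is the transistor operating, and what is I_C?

active; I_C ≈ 2 mA

Assume active. Base-emitter loop: I_B = (V_BB − V_BE)/(R_B + (β+1)R_E) = (3.2 − 0.7)/(68 + 81×0.39) = 0.0251 mA.
I_C = β·I_B = 80×0.0251 = 2.01 mA.
V_CE = V_CC − I_C·R_C − I_E·R_E = 10 − 2.01×1.2 − 2.03×0.39 = 6.8 V > V_CE(sat), so the active-region assumption holds.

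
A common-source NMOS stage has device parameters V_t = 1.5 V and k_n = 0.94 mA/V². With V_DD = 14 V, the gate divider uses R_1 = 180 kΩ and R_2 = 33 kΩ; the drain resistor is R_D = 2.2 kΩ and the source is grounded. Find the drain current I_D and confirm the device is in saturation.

V_G = V_DD·R_2/(R_1+R_2) = 14×33/213 = 2.17 V. With the source grounded, V_GS = V_G = 2.17 V.
Assume saturation: I_D = (k_n/2)(V_GS − V_t)² = (0.94/2)×(2.17 − 1.5)² = 0.47×0.669² = 0.21 mA.
V_DS = V_DD − I_D·R_D = 14 − 0.21×2.2 = 13.5 V.
Saturation requires V_DS ≥ V_GS − V_t = 0.669 V; 13.5 ≥ 0.669 ✓.

I_D ≈ 0.21 mA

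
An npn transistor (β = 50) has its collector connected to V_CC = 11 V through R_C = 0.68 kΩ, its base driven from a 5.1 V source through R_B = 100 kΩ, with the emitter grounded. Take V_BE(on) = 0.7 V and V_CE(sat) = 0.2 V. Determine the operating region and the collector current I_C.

active; I_C ≈ 2.2 mA

Assume active. Base-emitter loop: I_B = (V_BB − V_BE)/R_B = (5.1 − 0.7)/100 = 0.044 mA.
I_C = β·I_B = 50×0.044 = 2.2 mA.
V_CE = V_CC − I_C·R_C = 11 − 2.2×0.68 = 9.5 V > V_CE(sat), so the active-region assumption holds.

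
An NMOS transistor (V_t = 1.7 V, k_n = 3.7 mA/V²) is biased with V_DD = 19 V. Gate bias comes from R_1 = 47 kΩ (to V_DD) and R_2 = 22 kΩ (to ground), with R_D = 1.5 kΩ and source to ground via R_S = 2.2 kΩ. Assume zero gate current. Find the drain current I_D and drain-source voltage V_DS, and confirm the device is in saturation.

V_G = V_DD·R_2/(R_1+R_2) = 19×22/69 = 6.06 V.
Assume saturation: I_D = (k_n/2)(V_GS − V_t)² with V_GS = V_G − I_D·R_S = 6.06 − 2.2·I_D.
Substituting gives 8.95·I_D² − 36.5·I_D + 35.1 = 0, with roots I_D = 1.56 or 2.51 mA.
The root I_D = 2.51 mA gives V_GS = 0.535 V ≤ V_t, so take I_D = 1.56 mA.
Then V_GS = 2.62 V and V_DS = V_DD − I_D(R_D+R_S) = 19 − 1.56×3.7 = 13.2 V.
Saturation requires V_DS ≥ V_GS − V_t = 0.919 V; 13.2 ≥ 0.919 ✓.

I_D ≈ 1.6 mA, V_DS ≈ 13 V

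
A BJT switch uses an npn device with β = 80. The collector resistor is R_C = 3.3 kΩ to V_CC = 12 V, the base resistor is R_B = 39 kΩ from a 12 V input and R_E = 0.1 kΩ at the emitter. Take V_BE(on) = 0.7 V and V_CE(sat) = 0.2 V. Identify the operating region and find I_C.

Assume active: I_B = (12 − 0.7)/(39 + 81×0.1) = 0.24 mA, I_C = β·I_B = 19.2 mA.
Then V_CE = 12 − 19.2×3.3 − 19.4×0.1 = -53.3 V < 0.2 V — the active assumption fails.
Re-solve with V_CE = 0.2 V. KCL at the emitter: V_E/R_E = (V_BB−0.7−V_E)/R_B + (V_CC−0.2−V_E)/R_C, giving V_E = 0.374 V.
I_C = (V_CC − 0.2 − V_E)/R_C = (11.8 − 0.374)/3.3 = 3.46 mA.
Check: I_B = (11.3 − 0.374)/39 = 0.28 mA, and β·I_B = 22.4 mA > I_C, confirming saturation.

saturation; I_C ≈ 3.5 mA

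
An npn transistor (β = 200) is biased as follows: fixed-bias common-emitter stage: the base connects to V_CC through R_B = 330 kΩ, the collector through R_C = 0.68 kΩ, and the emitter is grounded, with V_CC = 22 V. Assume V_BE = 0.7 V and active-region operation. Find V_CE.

Base loop: V_CC = I_B·R_B + V_BE, so I_B = (22 − 0.7)/330 kΩ = 0.0645 mA.
In the active region I_C = β·I_B = 200 × 0.0645 = 12.9 mA.
Collector loop: V_CE = V_CC − I_C·R_C = 22 − 12.9×0.68 = 13.2 V.
Since V_CE = 13.2 V > V_CE(sat) ≈ 0.2 V, the transistor is in the active region as assumed.

V_CE ≈ 13 V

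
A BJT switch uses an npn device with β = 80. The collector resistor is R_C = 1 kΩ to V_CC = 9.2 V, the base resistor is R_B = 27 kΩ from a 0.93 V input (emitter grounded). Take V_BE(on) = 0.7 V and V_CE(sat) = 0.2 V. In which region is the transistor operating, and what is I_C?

Assume active. Base-emitter loop: I_B = (V_BB − V_BE)/R_B = (0.93 − 0.7)/27 = 0.00852 mA.
I_C = β·I_B = 80×0.00852 = 0.681 mA.
V_CE = V_CC − I_C·R_C = 9.2 − 0.681×1 = 8.52 V > V_CE(sat), so the active-region assumption holds.

active; I_C ≈ 0.68 mA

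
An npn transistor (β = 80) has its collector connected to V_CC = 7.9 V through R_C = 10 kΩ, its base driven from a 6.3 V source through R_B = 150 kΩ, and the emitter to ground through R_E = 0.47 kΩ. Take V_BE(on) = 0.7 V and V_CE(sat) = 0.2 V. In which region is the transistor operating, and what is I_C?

Assume active: I_B = (6.3 − 0.7)/(150 + 81×0.47) = 0.0298 mA, I_C = β·I_B = 2.38 mA.
Then V_CE = 7.9 − 2.38×10 − 2.41×0.47 = -17.1 V < 0.2 V — the active assumption fails.
Re-solve with V_CE = 0.2 V. KCL at the emitter: V_E/R_E = (V_BB−0.7−V_E)/R_B + (V_CC−0.2−V_E)/R_C, giving V_E = 0.361 V.
I_C = (V_CC − 0.2 − V_E)/R_C = (7.7 − 0.361)/10 = 0.734 mA.
Check: I_B = (5.6 − 0.361)/150 = 0.0349 mA, and β·I_B = 2.79 mA > I_C, confirming saturation.

saturation; I_C ≈ 0.73 mA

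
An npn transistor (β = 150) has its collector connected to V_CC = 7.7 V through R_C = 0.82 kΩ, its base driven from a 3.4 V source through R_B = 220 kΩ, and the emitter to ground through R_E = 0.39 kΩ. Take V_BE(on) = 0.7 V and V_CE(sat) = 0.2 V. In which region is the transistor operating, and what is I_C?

active; I_C ≈ 1.5 mA

Assume active. Base-emitter loop: I_B = (V_BB − V_BE)/(R_B + (β+1)R_E) = (3.4 − 0.7)/(220 + 151×0.39) = 0.00968 mA.
I_C = β·I_B = 150×0.00968 = 1.45 mA.
V_CE = V_CC − I_C·R_C − I_E·R_E = 7.7 − 1.45×0.82 − 1.46×0.39 = 5.94 V > V_CE(sat), so the active-region assumption holds.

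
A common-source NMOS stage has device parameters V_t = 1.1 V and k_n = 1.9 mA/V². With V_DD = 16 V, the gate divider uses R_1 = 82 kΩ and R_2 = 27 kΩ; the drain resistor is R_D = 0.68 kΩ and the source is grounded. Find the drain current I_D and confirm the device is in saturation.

I_D ≈ 7.8 mA

V_G = V_DD·R_2/(R_1+R_2) = 16×27/109 = 3.96 V. With the source grounded, V_GS = V_G = 3.96 V.
Assume saturation: I_D = (k_n/2)(V_GS − V_t)² = (1.9/2)×(3.96 − 1.1)² = 0.95×2.86² = 7.79 mA.
V_DS = V_DD − I_D·R_D = 16 − 7.79×0.68 = 10.7 V.
Saturation requires V_DS ≥ V_GS − V_t = 2.86 V; 10.7 ≥ 2.86 ✓.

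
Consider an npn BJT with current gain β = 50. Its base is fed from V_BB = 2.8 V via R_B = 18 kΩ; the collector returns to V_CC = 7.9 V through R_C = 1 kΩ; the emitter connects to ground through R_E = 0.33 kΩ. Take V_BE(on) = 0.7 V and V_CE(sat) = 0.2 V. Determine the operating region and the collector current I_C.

active; I_C ≈ 3 mA

Assume active. Base-emitter loop: I_B = (V_BB − V_BE)/(R_B + (β+1)R_E) = (2.8 − 0.7)/(18 + 51×0.33) = 0.0603 mA.
I_C = β·I_B = 50×0.0603 = 3.01 mA.
V_CE = V_CC − I_C·R_C − I_E·R_E = 7.9 − 3.01×1 − 3.07×0.33 = 3.87 V > V_CE(sat), so the active-region assumption holds.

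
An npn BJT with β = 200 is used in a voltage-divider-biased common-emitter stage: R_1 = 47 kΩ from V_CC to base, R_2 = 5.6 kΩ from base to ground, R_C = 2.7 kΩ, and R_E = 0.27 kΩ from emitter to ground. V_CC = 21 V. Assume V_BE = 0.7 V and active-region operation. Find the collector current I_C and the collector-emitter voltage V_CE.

I_C ≈ 5.2 mA, V_CE ≈ 5.6 V

Thevenize the base divider: V_Th = V_CC·R_2/(R_1+R_2) = 21×5.6/52.6 = 2.24 V, R_Th = R_1‖R_2 = 5 kΩ.
Base-emitter loop: V_Th = I_B·R_Th + V_BE + (β+1)I_B·R_E, so I_B = (2.24 − 0.7) / (5 + 201×0.27) = 0.0259 mA.
I_C = β·I_B = 200×0.0259 = 5.18 mA, and I_E = (β+1)I_B = 5.21 mA.
V_CE = V_CC − I_C·R_C − I_E·R_E = 21 − 5.18×2.7 − 5.21×0.27 = 5.6 V.
V_CE = 5.6 V > 0.2 V confirms active-region operation.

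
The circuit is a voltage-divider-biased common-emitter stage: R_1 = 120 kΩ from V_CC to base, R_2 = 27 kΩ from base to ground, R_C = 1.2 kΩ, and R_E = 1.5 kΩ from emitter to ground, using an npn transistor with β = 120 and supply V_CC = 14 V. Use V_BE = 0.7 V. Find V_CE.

V_CE ≈ 11 V

Thevenize the base divider: V_Th = V_CC·R_2/(R_1+R_2) = 14×27/147 = 2.57 V, R_Th = R_1‖R_2 = 22 kΩ.
Base-emitter loop: V_Th = I_B·R_Th + V_BE + (β+1)I_B·R_E, so I_B = (2.57 − 0.7) / (22 + 121×1.5) = 0.00919 mA.
I_C = β·I_B = 120×0.00919 = 1.1 mA, and I_E = (β+1)I_B = 1.11 mA.
V_CE = V_CC − I_C·R_C − I_E·R_E = 14 − 1.1×1.2 − 1.11×1.5 = 11 V.
V_CE = 11 V > 0.2 V confirms active-region operation.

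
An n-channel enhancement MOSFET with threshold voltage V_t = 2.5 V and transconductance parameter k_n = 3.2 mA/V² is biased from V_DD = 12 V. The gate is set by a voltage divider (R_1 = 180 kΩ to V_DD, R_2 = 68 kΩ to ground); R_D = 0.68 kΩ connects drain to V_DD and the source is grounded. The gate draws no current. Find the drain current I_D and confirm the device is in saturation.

I_D ≈ 1 mA

V_G = V_DD·R_2/(R_1+R_2) = 12×68/248 = 3.29 V. With the source grounded, V_GS = V_G = 3.29 V.
Assume saturation: I_D = (k_n/2)(V_GS − V_t)² = (3.2/2)×(3.29 − 2.5)² = 1.6×0.79² = 0.999 mA.
V_DS = V_DD − I_D·R_D = 12 − 0.999×0.68 = 11.3 V.
Saturation requires V_DS ≥ V_GS − V_t = 0.79 V; 11.3 ≥ 0.79 ✓.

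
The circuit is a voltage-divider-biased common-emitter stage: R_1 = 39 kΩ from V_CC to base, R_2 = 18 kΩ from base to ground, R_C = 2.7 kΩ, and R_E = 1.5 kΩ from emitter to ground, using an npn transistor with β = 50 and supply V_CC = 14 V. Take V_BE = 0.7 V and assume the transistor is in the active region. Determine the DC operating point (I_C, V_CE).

Thevenize the base divider: V_Th = V_CC·R_2/(R_1+R_2) = 14×18/57 = 4.42 V, R_Th = R_1‖R_2 = 12.3 kΩ.
Base-emitter loop: V_Th = I_B·R_Th + V_BE + (β+1)I_B·R_E, so I_B = (4.42 − 0.7) / (12.3 + 51×1.5) = 0.0419 mA.
I_C = β·I_B = 50×0.0419 = 2.09 mA, and I_E = (β+1)I_B = 2.14 mA.
V_CE = V_CC − I_C·R_C − I_E·R_E = 14 − 2.09×2.7 − 2.14×1.5 = 5.14 V.
V_CE = 5.14 V > 0.2 V confirms active-region operation.

I_C ≈ 2.1 mA, V_CE ≈ 5.1 V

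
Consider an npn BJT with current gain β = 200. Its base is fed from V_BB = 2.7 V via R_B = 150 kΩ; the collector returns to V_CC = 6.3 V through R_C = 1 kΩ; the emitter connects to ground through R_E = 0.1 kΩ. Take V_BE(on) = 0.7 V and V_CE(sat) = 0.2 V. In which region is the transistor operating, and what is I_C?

active; I_C ≈ 2.4 mA

Assume active. Base-emitter loop: I_B = (V_BB − V_BE)/(R_B + (β+1)R_E) = (2.7 − 0.7)/(150 + 201×0.1) = 0.0118 mA.
I_C = β·I_B = 200×0.0118 = 2.35 mA.
V_CE = V_CC − I_C·R_C − I_E·R_E = 6.3 − 2.35×1 − 2.36×0.1 = 3.71 V > V_CE(sat), so the active-region assumption holds.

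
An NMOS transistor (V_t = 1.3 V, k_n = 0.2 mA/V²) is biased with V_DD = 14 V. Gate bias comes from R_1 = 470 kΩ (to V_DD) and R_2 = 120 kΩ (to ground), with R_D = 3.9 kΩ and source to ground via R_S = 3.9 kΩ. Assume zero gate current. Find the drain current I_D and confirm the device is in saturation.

V_G = V_DD·R_2/(R_1+R_2) = 14×120/590 = 2.85 V.
Assume saturation: I_D = (k_n/2)(V_GS − V_t)² with V_GS = V_G − I_D·R_S = 2.85 − 3.9·I_D.
Substituting gives 1.52·I_D² − 2.21·I_D + 0.239 = 0, with roots I_D = 0.118 or 1.33 mA.
The root I_D = 1.33 mA gives V_GS = -2.35 V ≤ V_t, so take I_D = 0.118 mA.
Then V_GS = 2.39 V and V_DS = V_DD − I_D(R_D+R_S) = 14 − 0.118×7.8 = 13.1 V.
Saturation requires V_DS ≥ V_GS − V_t = 1.09 V; 13.1 ≥ 1.09 ✓.

I_D ≈ 0.12 mA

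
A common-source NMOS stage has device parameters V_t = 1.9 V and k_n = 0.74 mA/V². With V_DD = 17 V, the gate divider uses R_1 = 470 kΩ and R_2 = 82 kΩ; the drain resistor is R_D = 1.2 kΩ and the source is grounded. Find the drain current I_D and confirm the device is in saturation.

I_D ≈ 0.14 mA

V_G = V_DD·R_2/(R_1+R_2) = 17×82/552 = 2.53 V. With the source grounded, V_GS = V_G = 2.53 V.
Assume saturation: I_D = (k_n/2)(V_GS − V_t)² = (0.74/2)×(2.53 − 1.9)² = 0.37×0.625² = 0.145 mA.
V_DS = V_DD − I_D·R_D = 17 − 0.145×1.2 = 16.8 V.
Saturation requires V_DS ≥ V_GS − V_t = 0.625 V; 16.8 ≥ 0.625 ✓.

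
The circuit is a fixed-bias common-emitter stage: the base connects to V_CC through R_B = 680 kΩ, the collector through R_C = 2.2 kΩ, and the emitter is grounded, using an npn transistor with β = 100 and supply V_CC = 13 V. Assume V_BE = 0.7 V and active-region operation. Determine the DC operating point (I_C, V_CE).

Base loop: V_CC = I_B·R_B + V_BE, so I_B = (13 − 0.7)/680 kΩ = 0.0181 mA.
In the active region I_C = β·I_B = 100 × 0.0181 = 1.81 mA.
Collector loop: V_CE = V_CC − I_C·R_C = 13 − 1.81×2.2 = 9.02 V.
Since V_CE = 9.02 V > V_CE(sat) ≈ 0.2 V, the transistor is in the active region as assumed.

I_C ≈ 1.8 mA, V_CE ≈ 9 V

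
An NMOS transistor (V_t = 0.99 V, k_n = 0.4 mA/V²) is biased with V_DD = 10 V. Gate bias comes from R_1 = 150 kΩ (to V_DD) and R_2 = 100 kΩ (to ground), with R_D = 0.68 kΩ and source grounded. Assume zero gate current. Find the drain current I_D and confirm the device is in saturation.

V_G = V_DD·R_2/(R_1+R_2) = 10×100/250 = 4 V. With the source grounded, V_GS = V_G = 4 V.
Assume saturation: I_D = (k_n/2)(V_GS − V_t)² = (0.4/2)×(4 − 0.99)² = 0.2×3.01² = 1.81 mA.
V_DS = V_DD − I_D·R_D = 10 − 1.81×0.68 = 8.77 V.
Saturation requires V_DS ≥ V_GS − V_t = 3.01 V; 8.77 ≥ 3.01 ✓.

I_D ≈ 1.8 mA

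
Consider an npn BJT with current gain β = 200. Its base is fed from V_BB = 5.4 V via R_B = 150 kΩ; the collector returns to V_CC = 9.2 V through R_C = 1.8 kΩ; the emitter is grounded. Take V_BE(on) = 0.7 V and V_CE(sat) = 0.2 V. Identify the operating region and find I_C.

Assume active: I_B = (5.4 − 0.7)/150 = 0.0313 mA, giving I_C = β·I_B = 6.27 mA.
But then V_CE = 9.2 − 6.27×1.8 = -2.08 V < V_CE(sat) = 0.2 V — impossible in the active region.
So the transistor is saturated. With V_CE = 0.2 V, I_C = (V_CC − 0.2)/R_C = 9/1.8 = 5 mA.
Check: β·I_B = 6.27 mA > I_C = 5 mA, confirming saturation.

saturation; I_C ≈ 5 mA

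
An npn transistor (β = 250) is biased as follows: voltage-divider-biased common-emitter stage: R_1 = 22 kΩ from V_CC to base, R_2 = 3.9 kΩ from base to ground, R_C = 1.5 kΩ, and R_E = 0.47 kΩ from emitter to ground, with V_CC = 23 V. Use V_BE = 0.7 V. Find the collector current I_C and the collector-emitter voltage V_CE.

Thevenize the base divider: V_Th = V_CC·R_2/(R_1+R_2) = 23×3.9/25.9 = 3.46 V, R_Th = R_1‖R_2 = 3.31 kΩ.
Base-emitter loop: V_Th = I_B·R_Th + V_BE + (β+1)I_B·R_E, so I_B = (3.46 − 0.7) / (3.31 + 251×0.47) = 0.0228 mA.
I_C = β·I_B = 250×0.0228 = 5.7 mA, and I_E = (β+1)I_B = 5.72 mA.
V_CE = V_CC − I_C·R_C − I_E·R_E = 23 − 5.7×1.5 − 5.72×0.47 = 11.8 V.
V_CE = 11.8 V > 0.2 V confirms active-region operation.

I_C ≈ 5.7 mA, V_CE ≈ 12 V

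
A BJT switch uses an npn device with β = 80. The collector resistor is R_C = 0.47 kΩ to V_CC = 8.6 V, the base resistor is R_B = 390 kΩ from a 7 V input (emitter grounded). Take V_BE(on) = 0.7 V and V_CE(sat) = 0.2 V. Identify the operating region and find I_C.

active; I_C ≈ 1.3 mA

Assume active. Base-emitter loop: I_B = (V_BB − V_BE)/R_B = (7 − 0.7)/390 = 0.0162 mA.
I_C = β·I_B = 80×0.0162 = 1.29 mA.
V_CE = V_CC − I_C·R_C = 8.6 − 1.29×0.47 = 7.99 V > V_CE(sat), so the active-region assumption holds.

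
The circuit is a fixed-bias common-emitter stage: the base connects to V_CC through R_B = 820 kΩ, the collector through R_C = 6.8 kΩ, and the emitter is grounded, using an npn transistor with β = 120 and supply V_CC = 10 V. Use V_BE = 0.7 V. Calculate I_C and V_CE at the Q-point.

I_C ≈ 1.4 mA, V_CE ≈ 0.75 V

Base loop: V_CC = I_B·R_B + V_BE, so I_B = (10 − 0.7)/820 kΩ = 0.0113 mA.
In the active region I_C = β·I_B = 120 × 0.0113 = 1.36 mA.
Collector loop: V_CE = V_CC − I_C·R_C = 10 − 1.36×6.8 = 0.745 V.
Since V_CE = 0.745 V > V_CE(sat) ≈ 0.2 V, the transistor is in the active region as assumed.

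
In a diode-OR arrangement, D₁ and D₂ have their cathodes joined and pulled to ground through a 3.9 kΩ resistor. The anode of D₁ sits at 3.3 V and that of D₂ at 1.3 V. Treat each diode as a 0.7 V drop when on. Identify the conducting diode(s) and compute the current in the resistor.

Only D₁ conducts; I_R ≈ 0.67 mA

Assume both conduct. Then node N would need to be at both 3.3−0.7 = 2.6 V and 1.3−0.7 = 0.6 V, which is impossible.
Assume only D₁ conducts: V_N = 3.3 − 0.7 = 2.6 V, so I_R = 2.6/3.9 = 0.667 mA.
Check D₂: its anode-to-cathode voltage is 1.3 − 2.6 = -1.3 V < 0.7 V, so it is off. The assumption is consistent.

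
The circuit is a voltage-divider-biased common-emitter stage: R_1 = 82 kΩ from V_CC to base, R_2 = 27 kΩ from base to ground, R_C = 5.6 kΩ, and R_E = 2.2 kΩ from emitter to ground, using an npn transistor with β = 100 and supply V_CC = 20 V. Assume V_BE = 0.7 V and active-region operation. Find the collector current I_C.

I_C ≈ 1.8 mA

Thevenize the base divider: V_Th = V_CC·R_2/(R_1+R_2) = 20×27/109 = 4.95 V, R_Th = R_1‖R_2 = 20.3 kΩ.
Base-emitter loop: V_Th = I_B·R_Th + V_BE + (β+1)I_B·R_E, so I_B = (4.95 − 0.7) / (20.3 + 101×2.2) = 0.0175 mA.
I_C = β·I_B = 100×0.0175 = 1.75 mA, and I_E = (β+1)I_B = 1.77 mA.
V_CE = V_CC − I_C·R_C − I_E·R_E = 20 − 1.75×5.6 − 1.77×2.2 = 6.28 V.
V_CE = 6.28 V > 0.2 V confirms active-region operation.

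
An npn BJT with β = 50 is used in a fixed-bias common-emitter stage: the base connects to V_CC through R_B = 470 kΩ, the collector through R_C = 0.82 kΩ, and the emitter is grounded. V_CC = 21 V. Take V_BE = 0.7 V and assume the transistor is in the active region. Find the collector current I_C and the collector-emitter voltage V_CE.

Base loop: V_CC = I_B·R_B + V_BE, so I_B = (21 − 0.7)/470 kΩ = 0.0432 mA.
In the active region I_C = β·I_B = 50 × 0.0432 = 2.16 mA.
Collector loop: V_CE = V_CC − I_C·R_C = 21 − 2.16×0.82 = 19.2 V.
Since V_CE = 19.2 V > V_CE(sat) ≈ 0.2 V, the transistor is in the active region as assumed.

I_C ≈ 2.2 mA, V_CE ≈ 19 V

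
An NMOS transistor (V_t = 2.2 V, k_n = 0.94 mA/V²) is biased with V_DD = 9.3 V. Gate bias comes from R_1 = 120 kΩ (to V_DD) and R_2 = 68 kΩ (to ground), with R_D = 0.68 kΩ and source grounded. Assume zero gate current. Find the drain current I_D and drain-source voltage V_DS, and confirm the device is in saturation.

V_G = V_DD·R_2/(R_1+R_2) = 9.3×68/188 = 3.36 V. With the source grounded, V_GS = V_G = 3.36 V.
Assume saturation: I_D = (k_n/2)(V_GS − V_t)² = (0.94/2)×(3.36 − 2.2)² = 0.47×1.16² = 0.637 mA.
V_DS = V_DD − I_D·R_D = 9.3 − 0.637×0.68 = 8.87 V.
Saturation requires V_DS ≥ V_GS − V_t = 1.16 V; 8.87 ≥ 1.16 ✓.

I_D ≈ 0.64 mA, V_DS ≈ 8.9 V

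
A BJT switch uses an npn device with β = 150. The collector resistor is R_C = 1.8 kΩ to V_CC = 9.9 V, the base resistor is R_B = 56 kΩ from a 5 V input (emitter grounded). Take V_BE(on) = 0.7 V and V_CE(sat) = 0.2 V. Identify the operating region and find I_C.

saturation; I_C ≈ 5.4 mA

Assume active: I_B = (5 − 0.7)/56 = 0.0768 mA, giving I_C = β·I_B = 11.5 mA.
But then V_CE = 9.9 − 11.5×1.8 = -10.8 V < V_CE(sat) = 0.2 V — impossible in the active region.
So the transistor is saturated. With V_CE = 0.2 V, I_C = (V_CC − 0.2)/R_C = 9.7/1.8 = 5.39 mA.
Check: β·I_B = 11.5 mA > I_C = 5.39 mA, confirming saturation.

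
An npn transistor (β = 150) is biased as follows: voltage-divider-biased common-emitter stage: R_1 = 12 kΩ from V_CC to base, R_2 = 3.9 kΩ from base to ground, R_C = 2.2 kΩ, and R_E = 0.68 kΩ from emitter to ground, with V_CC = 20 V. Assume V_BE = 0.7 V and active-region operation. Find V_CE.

V_CE ≈ 2.8 V

Thevenize the base divider: V_Th = V_CC·R_2/(R_1+R_2) = 20×3.9/15.9 = 4.91 V, R_Th = R_1‖R_2 = 2.94 kΩ.
Base-emitter loop: V_Th = I_B·R_Th + V_BE + (β+1)I_B·R_E, so I_B = (4.91 − 0.7) / (2.94 + 151×0.68) = 0.0398 mA.
I_C = β·I_B = 150×0.0398 = 5.97 mA, and I_E = (β+1)I_B = 6.01 mA.
V_CE = V_CC − I_C·R_C − I_E·R_E = 20 − 5.97×2.2 − 6.01×0.68 = 2.77 V.
V_CE = 2.77 V > 0.2 V confirms active-region operation.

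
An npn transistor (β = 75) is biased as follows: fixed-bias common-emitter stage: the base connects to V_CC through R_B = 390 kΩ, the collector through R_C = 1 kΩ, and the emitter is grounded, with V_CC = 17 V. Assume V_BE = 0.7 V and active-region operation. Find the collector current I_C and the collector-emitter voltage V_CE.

I_C ≈ 3.1 mA, V_CE ≈ 14 V

Base loop: V_CC = I_B·R_B + V_BE, so I_B = (17 − 0.7)/390 kΩ = 0.0418 mA.
In the active region I_C = β·I_B = 75 × 0.0418 = 3.13 mA.
Collector loop: V_CE = V_CC − I_C·R_C = 17 − 3.13×1 = 13.9 V.
Since V_CE = 13.9 V > V_CE(sat) ≈ 0.2 V, the transistor is in the active region as assumed.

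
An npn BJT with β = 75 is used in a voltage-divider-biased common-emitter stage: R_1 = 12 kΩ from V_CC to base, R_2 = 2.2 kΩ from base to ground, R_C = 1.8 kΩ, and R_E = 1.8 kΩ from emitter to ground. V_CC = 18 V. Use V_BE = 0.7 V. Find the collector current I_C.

I_C ≈ 1.1 mA

Thevenize the base divider: V_Th = V_CC·R_2/(R_1+R_2) = 18×2.2/14.2 = 2.79 V, R_Th = R_1‖R_2 = 1.86 kΩ.
Base-emitter loop: V_Th = I_B·R_Th + V_BE + (β+1)I_B·R_E, so I_B = (2.79 − 0.7) / (1.86 + 76×1.8) = 0.0151 mA.
I_C = β·I_B = 75×0.0151 = 1.13 mA, and I_E = (β+1)I_B = 1.14 mA.
V_CE = V_CC − I_C·R_C − I_E·R_E = 18 − 1.13×1.8 − 1.14×1.8 = 13.9 V.
V_CE = 13.9 V > 0.2 V confirms active-region operation.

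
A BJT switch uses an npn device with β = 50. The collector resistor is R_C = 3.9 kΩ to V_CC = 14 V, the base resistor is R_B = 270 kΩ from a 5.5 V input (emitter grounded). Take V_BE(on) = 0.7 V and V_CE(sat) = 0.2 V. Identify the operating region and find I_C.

Assume active. Base-emitter loop: I_B = (V_BB − V_BE)/R_B = (5.5 − 0.7)/270 = 0.0178 mA.
I_C = β·I_B = 50×0.0178 = 0.889 mA.
V_CE = V_CC − I_C·R_C = 14 − 0.889×3.9 = 10.5 V > V_CE(sat), so the active-region assumption holds.

active; I_C ≈ 0.89 mA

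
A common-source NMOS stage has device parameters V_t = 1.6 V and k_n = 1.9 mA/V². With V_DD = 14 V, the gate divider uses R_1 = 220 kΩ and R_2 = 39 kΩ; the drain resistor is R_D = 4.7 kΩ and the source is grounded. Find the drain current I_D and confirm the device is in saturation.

I_D ≈ 0.25 mA

V_G = V_DD·R_2/(R_1+R_2) = 14×39/259 = 2.11 V. With the source grounded, V_GS = V_G = 2.11 V.
Assume saturation: I_D = (k_n/2)(V_GS − V_t)² = (1.9/2)×(2.11 − 1.6)² = 0.95×0.508² = 0.245 mA.
V_DS = V_DD − I_D·R_D = 14 − 0.245×4.7 = 12.8 V.
Saturation requires V_DS ≥ V_GS − V_t = 0.508 V; 12.8 ≥ 0.508 ✓.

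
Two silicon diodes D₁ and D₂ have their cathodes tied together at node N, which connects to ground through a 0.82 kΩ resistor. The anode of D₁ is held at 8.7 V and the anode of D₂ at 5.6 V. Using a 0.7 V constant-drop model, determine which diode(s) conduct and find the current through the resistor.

Assume both conduct. Then node N would need to be at both 8.7−0.7 = 8 V and 5.6−0.7 = 4.9 V, which is impossible.
Assume only D₁ conducts: V_N = 8.7 − 0.7 = 8 V, so I_R = 8/0.82 = 9.76 mA.
Check D₂: its anode-to-cathode voltage is 5.6 − 8 = -2.4 V < 0.7 V, so it is off. The assumption is consistent.

Only D₁ conducts; I_R ≈ 9.8 mA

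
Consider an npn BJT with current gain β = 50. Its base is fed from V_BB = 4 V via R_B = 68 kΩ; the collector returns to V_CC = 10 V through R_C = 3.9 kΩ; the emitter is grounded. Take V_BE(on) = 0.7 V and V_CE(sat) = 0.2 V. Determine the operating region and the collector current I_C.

Assume active. Base-emitter loop: I_B = (V_BB − V_BE)/R_B = (4 − 0.7)/68 = 0.0485 mA.
I_C = β·I_B = 50×0.0485 = 2.43 mA.
V_CE = V_CC − I_C·R_C = 10 − 2.43×3.9 = 0.537 V > V_CE(sat), so the active-region assumption holds.

active; I_C ≈ 2.4 mA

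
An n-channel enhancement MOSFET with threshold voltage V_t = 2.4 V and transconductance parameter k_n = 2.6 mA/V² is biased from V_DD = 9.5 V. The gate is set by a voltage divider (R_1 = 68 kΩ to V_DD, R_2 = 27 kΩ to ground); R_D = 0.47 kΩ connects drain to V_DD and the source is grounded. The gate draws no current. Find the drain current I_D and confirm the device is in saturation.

I_D ≈ 0.12 mA

V_G = V_DD·R_2/(R_1+R_2) = 9.5×27/95 = 2.7 V. With the source grounded, V_GS = V_G = 2.7 V.
Assume saturation: I_D = (k_n/2)(V_GS − V_t)² = (2.6/2)×(2.7 − 2.4)² = 1.3×0.3² = 0.117 mA.
V_DS = V_DD − I_D·R_D = 9.5 − 0.117×0.47 = 9.45 V.
Saturation requires V_DS ≥ V_GS − V_t = 0.3 V; 9.45 ≥ 0.3 ✓.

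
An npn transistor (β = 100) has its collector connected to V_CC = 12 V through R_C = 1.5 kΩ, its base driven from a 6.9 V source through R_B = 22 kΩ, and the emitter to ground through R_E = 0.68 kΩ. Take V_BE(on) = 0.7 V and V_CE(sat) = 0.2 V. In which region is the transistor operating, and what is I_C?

saturation; I_C ≈ 5.4 mA

Assume active: I_B = (6.9 − 0.7)/(22 + 101×0.68) = 0.0684 mA, I_C = β·I_B = 6.84 mA.
Then V_CE = 12 − 6.84×1.5 − 6.91×0.68 = -2.95 V < 0.2 V — the active assumption fails.
Re-solve with V_CE = 0.2 V. KCL at the emitter: V_E/R_E = (V_BB−0.7−V_E)/R_B + (V_CC−0.2−V_E)/R_C, giving V_E = 3.73 V.
I_C = (V_CC − 0.2 − V_E)/R_C = (11.8 − 3.73)/1.5 = 5.38 mA.
Check: I_B = (6.2 − 3.73)/22 = 0.112 mA, and β·I_B = 11.2 mA > I_C, confirming saturation.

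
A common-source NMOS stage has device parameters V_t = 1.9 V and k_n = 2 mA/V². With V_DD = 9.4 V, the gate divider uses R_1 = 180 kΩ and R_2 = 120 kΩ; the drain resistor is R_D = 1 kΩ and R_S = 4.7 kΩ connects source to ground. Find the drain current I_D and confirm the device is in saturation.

I_D ≈ 0.28 mA

V_G = V_DD·R_2/(R_1+R_2) = 9.4×120/300 = 3.76 V.
Assume saturation: I_D = (k_n/2)(V_GS − V_t)² with V_GS = V_G − I_D·R_S = 3.76 − 4.7·I_D.
Substituting gives 22.1·I_D² − 18.5·I_D + 3.46 = 0, with roots I_D = 0.283 or 0.554 mA.
The root I_D = 0.554 mA gives V_GS = 1.16 V ≤ V_t, so take I_D = 0.283 mA.
Then V_GS = 2.43 V and V_DS = V_DD − I_D(R_D+R_S) = 9.4 − 0.283×5.7 = 7.79 V.
Saturation requires V_DS ≥ V_GS − V_t = 0.532 V; 7.79 ≥ 0.532 ✓.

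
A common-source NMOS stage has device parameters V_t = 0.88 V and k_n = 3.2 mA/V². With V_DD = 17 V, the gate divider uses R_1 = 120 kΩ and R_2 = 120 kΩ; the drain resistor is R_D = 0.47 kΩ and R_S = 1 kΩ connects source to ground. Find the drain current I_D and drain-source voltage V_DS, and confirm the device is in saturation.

I_D ≈ 5.7 mA, V_DS ≈ 8.6 V

V_G = V_DD·R_2/(R_1+R_2) = 17×120/240 = 8.5 V.
Assume saturation: I_D = (k_n/2)(V_GS − V_t)² with V_GS = V_G − I_D·R_S = 8.5 − 1·I_D.
Substituting gives 1.6·I_D² − 25.4·I_D + 92.9 = 0, with roots I_D = 5.73 or 10.1 mA.
The root I_D = 10.1 mA gives V_GS = -1.64 V ≤ V_t, so take I_D = 5.73 mA.
Then V_GS = 2.77 V and V_DS = V_DD − I_D(R_D+R_S) = 17 − 5.73×1.47 = 8.58 V.
Saturation requires V_DS ≥ V_GS − V_t = 1.89 V; 8.58 ≥ 1.89 ✓.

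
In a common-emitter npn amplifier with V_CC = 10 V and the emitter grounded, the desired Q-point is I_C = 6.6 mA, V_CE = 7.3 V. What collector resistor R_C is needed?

R_C ≈ 0.41 kΩ

Collector loop: V_CC = I_C·R_C + V_CE.
R_C = (V_CC − V_CE)/I_C = (10 − 7.3)/6.6 = 0.409 kΩ.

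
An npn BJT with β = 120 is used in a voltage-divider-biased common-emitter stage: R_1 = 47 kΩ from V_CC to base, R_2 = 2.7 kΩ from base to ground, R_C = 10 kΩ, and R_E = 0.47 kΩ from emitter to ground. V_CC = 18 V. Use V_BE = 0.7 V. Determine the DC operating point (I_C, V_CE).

Thevenize the base divider: V_Th = V_CC·R_2/(R_1+R_2) = 18×2.7/49.7 = 0.978 V, R_Th = R_1‖R_2 = 2.55 kΩ.
Base-emitter loop: V_Th = I_B·R_Th + V_BE + (β+1)I_B·R_E, so I_B = (0.978 − 0.7) / (2.55 + 121×0.47) = 0.00468 mA.
I_C = β·I_B = 120×0.00468 = 0.561 mA, and I_E = (β+1)I_B = 0.566 mA.
V_CE = V_CC − I_C·R_C − I_E·R_E = 18 − 0.561×10 − 0.566×0.47 = 12.1 V.
V_CE = 12.1 V > 0.2 V confirms active-region operation.

I_C ≈ 0.56 mA, V_CE ≈ 12 V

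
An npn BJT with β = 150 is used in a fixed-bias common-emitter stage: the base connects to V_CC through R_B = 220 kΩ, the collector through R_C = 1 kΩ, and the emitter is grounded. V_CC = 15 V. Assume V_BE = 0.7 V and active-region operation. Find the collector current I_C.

Base loop: V_CC = I_B·R_B + V_BE, so I_B = (15 − 0.7)/220 kΩ = 0.065 mA.
In the active region I_C = β·I_B = 150 × 0.065 = 9.75 mA.
Collector loop: V_CE = V_CC − I_C·R_C = 15 − 9.75×1 = 5.25 V.
Since V_CE = 5.25 V > V_CE(sat) ≈ 0.2 V, the transistor is in the active region as assumed.

I_C ≈ 9.8 mA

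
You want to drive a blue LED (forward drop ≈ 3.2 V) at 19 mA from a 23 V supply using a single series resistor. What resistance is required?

R ≈ 1 kΩ

The resistor drops V_S − V_D = 23 − 3.2 = 19.8 V at 19 mA.
R = 19.8 V / 19 mA = 1.04 kΩ.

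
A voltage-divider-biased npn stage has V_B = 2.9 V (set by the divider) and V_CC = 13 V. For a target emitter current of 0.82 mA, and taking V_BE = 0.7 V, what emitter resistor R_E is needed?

V_E = V_B − V_BE = 2.9 − 0.7 = 2.2 V.
R_E = V_E / I_E = 2.2 / 0.82 = 2.68 kΩ.

R_E ≈ 2.7 kΩ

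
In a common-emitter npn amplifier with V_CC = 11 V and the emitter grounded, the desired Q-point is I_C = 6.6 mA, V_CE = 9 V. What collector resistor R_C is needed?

Collector loop: V_CC = I_C·R_C + V_CE.
R_C = (V_CC − V_CE)/I_C = (11 − 9)/6.6 = 0.303 kΩ.

R_C ≈ 0.3 kΩ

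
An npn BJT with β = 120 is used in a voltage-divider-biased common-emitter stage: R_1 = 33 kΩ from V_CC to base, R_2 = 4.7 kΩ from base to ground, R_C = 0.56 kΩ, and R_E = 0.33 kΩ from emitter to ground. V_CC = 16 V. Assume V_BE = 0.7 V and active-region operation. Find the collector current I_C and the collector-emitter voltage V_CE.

I_C ≈ 3.5 mA, V_CE ≈ 13 V

Thevenize the base divider: V_Th = V_CC·R_2/(R_1+R_2) = 16×4.7/37.7 = 1.99 V, R_Th = R_1‖R_2 = 4.11 kΩ.
Base-emitter loop: V_Th = I_B·R_Th + V_BE + (β+1)I_B·R_E, so I_B = (1.99 − 0.7) / (4.11 + 121×0.33) = 0.0294 mA.
I_C = β·I_B = 120×0.0294 = 3.53 mA, and I_E = (β+1)I_B = 3.56 mA.
V_CE = V_CC − I_C·R_C − I_E·R_E = 16 − 3.53×0.56 − 3.56×0.33 = 12.9 V.
V_CE = 12.9 V > 0.2 V confirms active-region operation.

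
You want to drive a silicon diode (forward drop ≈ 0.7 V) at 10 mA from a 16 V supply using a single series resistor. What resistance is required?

The resistor drops V_S − V_D = 16 − 0.7 = 15.3 V at 10 mA.
R = 15.3 V / 10 mA = 1.53 kΩ.

R ≈ 1.5 kΩ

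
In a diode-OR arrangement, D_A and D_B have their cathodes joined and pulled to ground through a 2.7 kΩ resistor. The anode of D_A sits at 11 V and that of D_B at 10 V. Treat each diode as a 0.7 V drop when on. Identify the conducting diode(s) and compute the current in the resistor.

Assume both conduct. Then node N would need to be at both 11−0.7 = 10.3 V and 10−0.7 = 9.3 V, which is impossible.
Assume only D_A conducts: V_N = 11 − 0.7 = 10.3 V, so I_R = 10.3/2.7 = 3.81 mA.
Check D_B: its anode-to-cathode voltage is 10 − 10.3 = -0.3 V < 0.7 V, so it is off. The assumption is consistent.

Only D_A conducts; I_R ≈ 3.8 mA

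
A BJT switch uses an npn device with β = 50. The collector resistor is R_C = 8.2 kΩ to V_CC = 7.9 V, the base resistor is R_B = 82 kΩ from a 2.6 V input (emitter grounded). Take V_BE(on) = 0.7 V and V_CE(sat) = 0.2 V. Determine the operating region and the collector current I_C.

saturation; I_C ≈ 0.94 mA

Assume active: I_B = (2.6 − 0.7)/82 = 0.0232 mA, giving I_C = β·I_B = 1.16 mA.
But then V_CE = 7.9 − 1.16×8.2 = -1.6 V < V_CE(sat) = 0.2 V — impossible in the active region.
So the transistor is saturated. With V_CE = 0.2 V, I_C = (V_CC − 0.2)/R_C = 7.7/8.2 = 0.939 mA.
Check: β·I_B = 1.16 mA > I_C = 0.939 mA, confirming saturation.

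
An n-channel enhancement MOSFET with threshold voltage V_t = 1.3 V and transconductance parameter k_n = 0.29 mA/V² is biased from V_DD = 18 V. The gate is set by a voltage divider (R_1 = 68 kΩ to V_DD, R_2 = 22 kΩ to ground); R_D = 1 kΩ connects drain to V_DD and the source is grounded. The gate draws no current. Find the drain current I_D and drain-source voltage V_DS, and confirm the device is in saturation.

V_G = V_DD·R_2/(R_1+R_2) = 18×22/90 = 4.4 V. With the source grounded, V_GS = V_G = 4.4 V.
Assume saturation: I_D = (k_n/2)(V_GS − V_t)² = (0.29/2)×(4.4 − 1.3)² = 0.145×3.1² = 1.39 mA.
V_DS = V_DD − I_D·R_D = 18 − 1.39×1 = 16.6 V.
Saturation requires V_DS ≥ V_GS − V_t = 3.1 V; 16.6 ≥ 3.1 ✓.

I_D ≈ 1.4 mA, V_DS ≈ 17 V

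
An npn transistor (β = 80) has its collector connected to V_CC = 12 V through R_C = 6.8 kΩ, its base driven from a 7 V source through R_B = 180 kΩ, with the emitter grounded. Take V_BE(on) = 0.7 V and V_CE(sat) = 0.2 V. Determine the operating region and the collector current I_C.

Assume active: I_B = (7 − 0.7)/180 = 0.035 mA, giving I_C = β·I_B = 2.8 mA.
But then V_CE = 12 − 2.8×6.8 = -7.04 V < V_CE(sat) = 0.2 V — impossible in the active region.
So the transistor is saturated. With V_CE = 0.2 V, I_C = (V_CC − 0.2)/R_C = 11.8/6.8 = 1.74 mA.
Check: β·I_B = 2.8 mA > I_C = 1.74 mA, confirming saturation.

saturation; I_C ≈ 1.7 mA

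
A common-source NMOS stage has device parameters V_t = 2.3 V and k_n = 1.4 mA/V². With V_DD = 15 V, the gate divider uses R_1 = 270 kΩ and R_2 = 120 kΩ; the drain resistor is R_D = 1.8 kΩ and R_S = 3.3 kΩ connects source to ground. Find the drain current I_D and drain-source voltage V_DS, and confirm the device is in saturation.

V_G = V_DD·R_2/(R_1+R_2) = 15×120/390 = 4.62 V.
Assume saturation: I_D = (k_n/2)(V_GS − V_t)² with V_GS = V_G − I_D·R_S = 4.62 − 3.3·I_D.
Substituting gives 7.62·I_D² − 11.7·I_D + 3.75 = 0, with roots I_D = 0.457 or 1.08 mA.
The root I_D = 1.08 mA gives V_GS = 1.06 V ≤ V_t, so take I_D = 0.457 mA.
Then V_GS = 3.11 V and V_DS = V_DD − I_D(R_D+R_S) = 15 − 0.457×5.1 = 12.7 V.
Saturation requires V_DS ≥ V_GS − V_t = 0.808 V; 12.7 ≥ 0.808 ✓.

I_D ≈ 0.46 mA, V_DS ≈ 13 V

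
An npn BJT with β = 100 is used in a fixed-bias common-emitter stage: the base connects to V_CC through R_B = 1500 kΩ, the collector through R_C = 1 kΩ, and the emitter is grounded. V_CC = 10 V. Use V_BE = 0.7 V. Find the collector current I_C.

Base loop: V_CC = I_B·R_B + V_BE, so I_B = (10 − 0.7)/1500 kΩ = 0.0062 mA.
In the active region I_C = β·I_B = 100 × 0.0062 = 0.62 mA.
Collector loop: V_CE = V_CC − I_C·R_C = 10 − 0.62×1 = 9.38 V.
Since V_CE = 9.38 V > V_CE(sat) ≈ 0.2 V, the transistor is in the active region as assumed.

I_C ≈ 0.62 mA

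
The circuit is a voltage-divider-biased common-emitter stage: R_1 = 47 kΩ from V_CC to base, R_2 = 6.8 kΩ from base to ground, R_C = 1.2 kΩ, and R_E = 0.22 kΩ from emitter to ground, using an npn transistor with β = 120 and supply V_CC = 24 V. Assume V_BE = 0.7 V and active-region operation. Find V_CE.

V_CE ≈ 12 V

Thevenize the base divider: V_Th = V_CC·R_2/(R_1+R_2) = 24×6.8/53.8 = 3.03 V, R_Th = R_1‖R_2 = 5.94 kΩ.
Base-emitter loop: V_Th = I_B·R_Th + V_BE + (β+1)I_B·R_E, so I_B = (3.03 − 0.7) / (5.94 + 121×0.22) = 0.0717 mA.
I_C = β·I_B = 120×0.0717 = 8.6 mA, and I_E = (β+1)I_B = 8.67 mA.
V_CE = V_CC − I_C·R_C − I_E·R_E = 24 − 8.6×1.2 − 8.67×0.22 = 11.8 V.
V_CE = 11.8 V > 0.2 V confirms active-region operation.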